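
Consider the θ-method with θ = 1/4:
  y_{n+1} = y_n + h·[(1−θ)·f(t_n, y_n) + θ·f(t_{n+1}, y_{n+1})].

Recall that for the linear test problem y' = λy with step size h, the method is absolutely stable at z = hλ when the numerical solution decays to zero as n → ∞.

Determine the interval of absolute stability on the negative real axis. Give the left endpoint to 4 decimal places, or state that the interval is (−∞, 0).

z∈(-4.0000,0).

On y'=λy, z=hλ:
  y_{n+1} = y_n + z·[3/4·y_n + 1/4·y_{n+1}] ⇒ (1 − 1/4z)y_{n+1} = (1 + 3/4z)y_n
  ⇒ R(z) = (1 + 3/4z)/(1 − 1/4z).

Solve |R(x)|<1 on ℝ⁻.
x=-1.54: |R|=0.1119
R=−1: 1+3/4x = −1+1/4x ⇒ -1/2x=2 ⇒ x=2/(-1/2)=-4.0000
Confirm numerically:
  x=-3.628: |R|=0.90246 <1
  x=-3.289: |R|=0.80491 <1
  x=-3.157: |R|=0.76443 <1
  x=-4.404: |R|=1.09614 >1
  x=-4.284: |R|=1.06857 >1
  x=-4.063: |R|=1.01563 >1
So |R|<1 on (-4.0000, 0).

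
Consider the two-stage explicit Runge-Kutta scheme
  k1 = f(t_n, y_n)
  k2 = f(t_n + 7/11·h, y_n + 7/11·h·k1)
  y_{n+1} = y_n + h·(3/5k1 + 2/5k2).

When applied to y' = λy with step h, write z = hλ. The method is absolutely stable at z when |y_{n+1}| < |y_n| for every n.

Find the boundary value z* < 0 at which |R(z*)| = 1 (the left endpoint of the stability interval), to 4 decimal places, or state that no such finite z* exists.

With y'=λy (z=hλ):
  k1=λy_n ⇒ h·k1=z·y_n;  k2=λ(1+7/11z)y_n ⇒ h·k2=z(1+7/11z)y_n
  y_{n+1}/y_n = 1 + 3/5z + 2/5z(1+7/11z) = 1 + z + 14/55z²
  so R(z) = 1 + z + 14/55z².

Find x<0 with |R(x)|<1.
x=-0.75: |R|=0.3932
R=1: x+14/55x²=0 ⇒ x=−55/14=-3.9286; min R=1−1/(4·14/55)=0.0179>−1
Confirm numerically:
  x=-3.568: |R|=0.67252 <1
  x=-3.236: |R|=0.42952 <1
  x=-2.748: |R|=0.17420 <1
  x=-4.178: |R|=1.26527 >1
  x=-3.993: |R|=1.06549 >1
Stable set (-3.9286, 0).

z* = -3.9286.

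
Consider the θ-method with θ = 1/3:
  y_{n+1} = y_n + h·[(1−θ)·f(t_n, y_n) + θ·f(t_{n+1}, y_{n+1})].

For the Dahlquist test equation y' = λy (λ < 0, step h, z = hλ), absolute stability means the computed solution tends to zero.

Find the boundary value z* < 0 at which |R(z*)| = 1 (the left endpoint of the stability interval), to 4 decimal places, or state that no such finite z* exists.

With y'=λy (z=hλ):
  y_{n+1} = y_n + z·[2/3·y_n + 1/3·y_{n+1}] ⇒ (1 − 1/3z)y_{n+1} = (1 + 2/3z)y_n
  Hence R(z) = (1 + 2/3z)/(1 − 1/3z).

Boundary: |R(x)|=1, x<0.
x=-0.88: |R|=0.3196
R=−1: 1+2/3x = −1+1/3x ⇒ -1/3x=2 ⇒ x=2/(-1/3)=-6.0000
Confirm numerically:
  x=-4.012: |R|=0.71649 <1
  x=-3.456: |R|=0.60595 <1
  x=-2.876: |R|=0.46835 <1
  x=-6.551: |R|=1.05769 >1
  x=-6.333: |R|=1.03568 >1
  x=-6.167: |R|=1.01822 >1
Interval (-6.0000, 0).

z* = -6.0000.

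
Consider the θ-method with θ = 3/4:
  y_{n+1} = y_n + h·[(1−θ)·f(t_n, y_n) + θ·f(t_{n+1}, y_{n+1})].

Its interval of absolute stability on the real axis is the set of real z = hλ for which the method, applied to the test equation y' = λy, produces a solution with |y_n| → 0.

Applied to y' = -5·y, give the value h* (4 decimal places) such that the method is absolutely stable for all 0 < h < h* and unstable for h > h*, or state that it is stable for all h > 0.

On y'=λy, z=hλ:
  y_{n+1} = y_n + z·[1/4·y_n + 3/4·y_{n+1}] ⇒ (1 − 3/4z)y_{n+1} = (1 + 1/4z)y_n
  Hence R(z) = (1 + 1/4z)/(1 − 3/4z).

Solve |R(x)|<1 on ℝ⁻.
x=-0.55: |R|=0.6106
x=-2: |R|=0.2000
x=-10: |R|=0.1765
x=-100: |R|=0.3158
θ=3/4≥1/2 ⇒ |1+1/4x|<|1−3/4x| ∀x<0 ⇒ interval (−∞,0).

interval (−∞, 0). Any h>0 works for λ=-5.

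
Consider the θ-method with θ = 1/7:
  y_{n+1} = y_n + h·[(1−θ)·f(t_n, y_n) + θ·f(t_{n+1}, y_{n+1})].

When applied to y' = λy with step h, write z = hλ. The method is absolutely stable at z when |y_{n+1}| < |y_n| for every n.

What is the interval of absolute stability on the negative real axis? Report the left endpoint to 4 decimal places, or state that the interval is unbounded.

With y'=λy (z=hλ):
  y_{n+1} = y_n + z·[6/7·y_n + 1/7·y_{n+1}] ⇒ (1 − 1/7z)y_{n+1} = (1 + 6/7z)y_n
  so R(z) = (1 + 6/7z)/(1 − 1/7z).

Boundary: |R(x)|=1, x<0.
x=-0.48: |R|=0.5508
R=−1: 1+6/7x = −1+1/7x ⇒ -5/7x=2 ⇒ x=2/(-5/7)=-2.8000
Confirm numerically:
  x=-2.342: |R|=0.75487 <1
  x=-1.934: |R|=0.51533 <1
  x=-1.480: |R|=0.22170 <1
  x=-1.127: |R|=0.02929 <1
  x=-3.370: |R|=1.27483 >1
  x=-3.272: |R|=1.22975 >1
  x=-2.838: |R|=1.01931 >1
Interval (-2.8000, 0).

(-2.8000, 0).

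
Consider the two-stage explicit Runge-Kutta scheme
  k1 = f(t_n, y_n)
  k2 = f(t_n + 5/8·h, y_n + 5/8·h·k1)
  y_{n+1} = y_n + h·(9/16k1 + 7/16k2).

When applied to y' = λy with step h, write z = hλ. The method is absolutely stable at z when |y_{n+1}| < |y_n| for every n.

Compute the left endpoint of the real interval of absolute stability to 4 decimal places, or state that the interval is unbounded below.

left endpoint -3.6571.

Set f=λy, z=hλ:
  k1=λy_n ⇒ h·k1=z·y_n;  k2=λ(1+5/8z)y_n ⇒ h·k2=z(1+5/8z)y_n
  y_{n+1}/y_n = 1 + 9/16z + 7/16z(1+5/8z) = 1 + z + 35/128z²
  ⇒ R(z) = 1 + z + 35/128z².

Find x<0 with |R(x)|<1.
x=-0.38: |R|=0.6595
R=1: x+35/128x²=0 ⇒ x=−128/35=-3.6571; min R=1−1/(4·35/128)=0.0857>−1
Confirm numerically:
  x=-2.842: |R|=0.36654 <1
  x=-2.591: |R|=0.24466 <1
  x=-2.572: |R|=0.23684 <1
  x=-4.130: |R|=1.53400 >1
  x=-3.932: |R|=1.29551 >1
  x=-3.822: |R|=1.17229 >1
So |R|<1 on (-3.6571, 0).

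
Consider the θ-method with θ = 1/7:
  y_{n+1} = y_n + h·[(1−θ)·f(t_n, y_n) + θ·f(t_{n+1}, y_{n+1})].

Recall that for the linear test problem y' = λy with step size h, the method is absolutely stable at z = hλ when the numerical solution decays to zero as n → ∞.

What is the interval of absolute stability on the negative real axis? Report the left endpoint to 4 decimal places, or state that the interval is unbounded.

Set f=λy, z=hλ:
  y_{n+1} = y_n + z·[6/7·y_n + 1/7·y_{n+1}] ⇒ (1 − 1/7z)y_{n+1} = (1 + 6/7z)y_n
  ⇒ R(z) = (1 + 6/7z)/(1 − 1/7z).

Solve |R(x)|<1 on ℝ⁻.
x=-1.48: |R|=0.2217
R=−1: 1+6/7x = −1+1/7x ⇒ -5/7x=2 ⇒ x=2/(-5/7)=-2.8000
Confirm numerically:
  x=-2.457: |R|=0.81865 <1
  x=-2.155: |R|=0.64773 <1
  x=-1.614: |R|=0.31159 <1
  x=-3.055: |R|=1.12680 >1
  x=-3.050: |R|=1.12438 >1
Stable set (-2.8000, 0).

(-2.8000, 0).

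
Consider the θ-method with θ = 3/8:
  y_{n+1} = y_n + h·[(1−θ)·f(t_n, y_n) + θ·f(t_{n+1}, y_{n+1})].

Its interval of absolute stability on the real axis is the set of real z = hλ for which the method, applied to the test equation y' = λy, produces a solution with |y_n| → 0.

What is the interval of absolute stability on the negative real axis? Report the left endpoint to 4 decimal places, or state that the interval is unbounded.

Test eqn y'=λy, z=hλ:
  y_{n+1} = y_n + z·[5/8·y_n + 3/8·y_{n+1}] ⇒ (1 − 3/8z)y_{n+1} = (1 + 5/8z)y_n
  so R(z) = (1 + 5/8z)/(1 − 3/8z).

Solve |R(x)|<1 on ℝ⁻.
x=-1.05: |R|=0.2466
R=−1: 1+5/8x = −1+3/8x ⇒ -1/4x=2 ⇒ x=2/(-1/4)=-8.0000
Confirm numerically:
  x=-6.065: |R|=0.85226 <1
  x=-4.646: |R|=0.69423 <1
  x=-4.149: |R|=0.62332 <1
  x=-8.173: |R|=1.01064 >1
  x=-8.081: |R|=1.00502 >1
  x=-8.020: |R|=1.00125 >1
So |R|<1 on (-8.0000, 0).

z∈(-8.0000,0).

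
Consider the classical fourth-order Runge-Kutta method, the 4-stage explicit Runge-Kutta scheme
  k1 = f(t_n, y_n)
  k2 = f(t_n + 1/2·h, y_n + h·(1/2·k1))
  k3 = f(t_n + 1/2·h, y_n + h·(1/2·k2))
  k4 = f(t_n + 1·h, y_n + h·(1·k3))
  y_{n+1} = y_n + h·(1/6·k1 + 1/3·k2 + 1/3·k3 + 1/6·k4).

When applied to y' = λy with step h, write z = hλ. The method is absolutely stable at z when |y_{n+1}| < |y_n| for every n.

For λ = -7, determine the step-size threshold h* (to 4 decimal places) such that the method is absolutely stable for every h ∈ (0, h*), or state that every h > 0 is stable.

Set f=λy, z=hλ:
  order 4, 4-stage ⇒ R(z)=1+z+z^2/2+z^3/6+z^4/24
  (e.g. R(-1.45)=0.27733, |R|=0.27733)

Boundary: |R(x)|=1, x<0.
x=-1.45: |R|=0.2773
|R(-2.83)|=1.0695 |R(-2.75)|=0.9481 |R(-1.08)|=0.3499
Bisect:
  x_lo=-3.1927 |R|=1.8092  x_hi=-0.3131 |R|=0.7312
  mid=-1.75289 |R|=0.27914 →hi
  mid=-2.47277 |R|=0.62238 →hi
  mid=-2.83272 |R|=1.07389 →lo
  mid=-2.65275 |R|=0.81787 →hi
  mid=-2.74273 |R|=0.93771 →hi
  mid=-2.78773 |R|=1.00367 →lo
  mid=-2.76523 |R|=0.97017 →hi
  mid=-2.77648 |R|=0.98679 →hi
  mid=-2.78210 |R|=0.99520 →hi
  ...
  [-2.78544,-2.78527] ⇒ x*=-2.7853
So |R|<1 on (-2.7853, 0).

(-2.7853,0); λ=-7 ⇒ h* = 0.3979.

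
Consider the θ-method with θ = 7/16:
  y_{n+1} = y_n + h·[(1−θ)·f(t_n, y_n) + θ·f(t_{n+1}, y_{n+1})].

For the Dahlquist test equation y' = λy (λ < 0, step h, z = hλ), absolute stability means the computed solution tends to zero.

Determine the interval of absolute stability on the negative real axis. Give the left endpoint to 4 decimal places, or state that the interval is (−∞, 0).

With y'=λy (z=hλ):
  y_{n+1} = y_n + z·[9/16·y_n + 7/16·y_{n+1}] ⇒ (1 − 7/16z)y_{n+1} = (1 + 9/16z)y_n
  R(z) = (1 + 9/16z)/(1 − 7/16z).

Boundary: |R(x)|=1, x<0.
x=-0.93: |R|=0.3390
R=−1: 1+9/16x = −1+7/16x ⇒ -1/8x=2 ⇒ x=2/(-1/8)=-16.0000
Confirm numerically:
  x=-13.401: |R|=0.95266 <1
  x=-13.229: |R|=0.94897 <1
  x=-12.778: |R|=0.93889 <1
  x=-10.551: |R|=0.87872 <1
  x=-16.456: |R|=1.00695 >1
  x=-16.229: |R|=1.00353 >1
Interval (-16.0000, 0).

z∈(-16.0000,0).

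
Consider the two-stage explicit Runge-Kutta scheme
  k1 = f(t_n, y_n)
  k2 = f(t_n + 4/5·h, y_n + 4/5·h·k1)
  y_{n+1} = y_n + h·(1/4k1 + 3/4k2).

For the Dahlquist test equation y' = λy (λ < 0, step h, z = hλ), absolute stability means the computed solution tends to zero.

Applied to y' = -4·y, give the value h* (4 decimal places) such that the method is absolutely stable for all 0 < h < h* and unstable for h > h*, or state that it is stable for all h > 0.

(-1.6667,0); λ=-4 ⇒ h* = (5/3)/4 = 0.4167.

With y'=λy (z=hλ):
  k1=λy_n ⇒ h·k1=z·y_n;  k2=λ(1+4/5z)y_n ⇒ h·k2=z(1+4/5z)y_n
  y_{n+1}/y_n = 1 + 1/4z + 3/4z(1+4/5z) = 1 + z + 3/5z²
  Hence R(z) = 1 + z + 3/5z².

Find x<0 with |R(x)|<1.
x=-0.35: |R|=0.7235
R=1: x+3/5x²=0 ⇒ x=−5/3=-1.6667; min R=1−1/(4·3/5)=0.5833>−1
Confirm numerically:
  x=-1.301: |R|=0.71456 <1
  x=-1.243: |R|=0.68403 <1
  x=-1.166: |R|=0.64973 <1
  x=-2.050: |R|=1.47150 >1
  x=-1.960: |R|=1.34496 >1
  x=-1.826: |R|=1.17457 >1
Interval (-1.6667, 0).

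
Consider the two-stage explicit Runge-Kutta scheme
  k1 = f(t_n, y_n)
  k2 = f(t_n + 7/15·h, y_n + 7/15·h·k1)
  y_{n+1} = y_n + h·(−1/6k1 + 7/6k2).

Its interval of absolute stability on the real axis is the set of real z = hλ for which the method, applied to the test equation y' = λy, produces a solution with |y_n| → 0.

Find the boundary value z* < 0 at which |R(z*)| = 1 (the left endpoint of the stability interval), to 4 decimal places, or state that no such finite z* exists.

z* = -1.8367.

Test eqn y'=λy, z=hλ:
  k1=λy_n ⇒ h·k1=z·y_n;  k2=λ(1+7/15z)y_n ⇒ h·k2=z(1+7/15z)y_n
  y_{n+1}/y_n = 1 − 1/6z + 7/6z(1+7/15z) = 1 + z + 49/90z²
  ⇒ R(z) = 1 + z + 49/90z².

Solve |R(x)|<1 on ℝ⁻.
x=-0.9: |R|=0.5410
R=1: x+49/90x²=0 ⇒ x=−90/49=-1.8367; min R=1−1/(4·49/90)=0.5408>−1
Confirm numerically:
  x=-1.114: |R|=0.56165 <1
  x=-1.082: |R|=0.55539 <1
  x=-0.913: |R|=0.54083 <1
  x=-0.741: |R|=0.55794 <1
  x=-2.389: |R|=1.71832 >1
  x=-2.172: |R|=1.39646 >1
  x=-2.048: |R|=1.23557 >1
So |R|<1 on (-1.8367, 0).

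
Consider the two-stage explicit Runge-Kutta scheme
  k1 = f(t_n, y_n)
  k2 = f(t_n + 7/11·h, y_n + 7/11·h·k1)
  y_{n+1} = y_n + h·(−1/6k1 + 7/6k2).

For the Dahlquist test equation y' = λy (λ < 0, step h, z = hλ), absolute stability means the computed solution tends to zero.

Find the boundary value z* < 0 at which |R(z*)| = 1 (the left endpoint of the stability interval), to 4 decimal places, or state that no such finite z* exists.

z* = -1.3469.

On y'=λy, z=hλ:
  k1=λy_n ⇒ h·k1=z·y_n;  k2=λ(1+7/11z)y_n ⇒ h·k2=z(1+7/11z)y_n
  y_{n+1}/y_n = 1 − 1/6z + 7/6z(1+7/11z) = 1 + z + 49/66z²
  ⇒ R(z) = 1 + z + 49/66z².

Need |R(x)|<1, x<0.
x=-0.95: |R|=0.7200
R=1: x+49/66x²=0 ⇒ x=−66/49=-1.3469; min R=1−1/(4·49/66)=0.6633>−1
Confirm numerically:
  x=-1.129: |R|=0.81732 <1
  x=-1.105: |R|=0.80152 <1
  x=-0.697: |R|=0.66368 <1
  x=-1.801: |R|=1.60713 >1
  x=-1.682: |R|=1.41841 >1
  x=-1.441: |R|=1.10063 >1
Interval (-1.3469, 0).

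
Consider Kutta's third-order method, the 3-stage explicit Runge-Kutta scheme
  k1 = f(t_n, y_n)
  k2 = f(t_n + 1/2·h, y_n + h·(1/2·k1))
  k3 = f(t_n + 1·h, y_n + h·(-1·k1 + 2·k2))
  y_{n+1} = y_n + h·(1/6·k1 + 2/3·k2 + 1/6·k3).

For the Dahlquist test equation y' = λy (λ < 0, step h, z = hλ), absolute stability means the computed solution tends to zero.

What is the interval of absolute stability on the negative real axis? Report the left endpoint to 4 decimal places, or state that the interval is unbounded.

Set f=λy, z=hλ:
  order 3, 3-stage ⇒ R(z)=1+z+z^2/2+z^3/6
  (e.g. R(-0.8)=0.43467, |R|=0.43467)

Find x<0 with |R(x)|<1.
x=-0.8: |R|=0.4347
|R(-2.03)|=0.3638 |R(-1.56)|=0.0241 |R(-1.39)|=0.1284
Bisect:
  x_lo=-2.8944 |R|=1.7469  x_hi=-0.1256 |R|=0.8819
  mid=-1.51000 |R|=0.05623 →hi
  mid=-2.20219 |R|=0.55734 →hi
  mid=-2.54829 |R|=1.05940 →lo
  mid=-2.37524 |R|=0.78778 →hi
  mid=-2.46176 |R|=0.91812 →hi
  mid=-2.50502 |R|=0.98735 →hi
  mid=-2.52665 |R|=1.02302 →lo
  mid=-2.51584 |R|=1.00509 →lo
  mid=-2.51043 |R|=0.99620 →hi
  mid=-2.51314 |R|=1.00064 →lo
  ...
  [-2.51280,-2.51263] ⇒ x*=-2.5127
So |R|<1 on (-2.5127, 0).

z∈(-2.5127,0).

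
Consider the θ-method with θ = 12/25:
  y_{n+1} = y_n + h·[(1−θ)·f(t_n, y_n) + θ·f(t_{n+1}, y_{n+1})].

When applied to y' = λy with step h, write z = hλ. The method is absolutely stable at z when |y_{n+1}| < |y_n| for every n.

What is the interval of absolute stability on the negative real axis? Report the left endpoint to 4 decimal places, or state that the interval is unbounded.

z∈(-50.0000,0).

On y'=λy, z=hλ:
  y_{n+1} = y_n + z·[13/25·y_n + 12/25·y_{n+1}] ⇒ (1 − 12/25z)y_{n+1} = (1 + 13/25z)y_n
  ⇒ R(z) = (1 + 13/25z)/(1 − 12/25z).

Boundary: |R(x)|=1, x<0.
x=-1.14: |R|=0.2632
R=−1: 1+13/25x = −1+12/25x ⇒ -1/25x=2 ⇒ x=2/(-1/25)=-50.0000
Confirm numerically:
  x=-44.930: |R|=0.99101 <1
  x=-44.562: |R|=0.99028 <1
  x=-42.672: |R|=0.98636 <1
  x=-42.249: |R|=0.98543 <1
  x=-50.442: |R|=1.00070 >1
  x=-50.163: |R|=1.00026 >1
Stable set (-50.0000, 0).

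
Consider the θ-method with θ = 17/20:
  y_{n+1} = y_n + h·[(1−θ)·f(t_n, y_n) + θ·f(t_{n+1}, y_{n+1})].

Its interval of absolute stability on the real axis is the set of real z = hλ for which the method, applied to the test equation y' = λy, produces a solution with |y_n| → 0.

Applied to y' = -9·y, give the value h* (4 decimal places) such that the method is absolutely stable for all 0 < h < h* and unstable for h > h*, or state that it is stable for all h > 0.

With y'=λy (z=hλ):
  y_{n+1} = y_n + z·[3/20·y_n + 17/20·y_{n+1}] ⇒ (1 − 17/20z)y_{n+1} = (1 + 3/20z)y_n
  so R(z) = (1 + 3/20z)/(1 − 17/20z).

Boundary: |R(x)|=1, x<0.
x=-1.27: |R|=0.3893
x=-2: |R|=0.2593
x=-10: |R|=0.0526
x=-100: |R|=0.1628
θ=17/20≥1/2 ⇒ |1+3/20x|<|1−17/20x| ∀x<0 ⇒ unbounded interval.

unbounded; (−∞, 0). Any h>0 works for λ=-9.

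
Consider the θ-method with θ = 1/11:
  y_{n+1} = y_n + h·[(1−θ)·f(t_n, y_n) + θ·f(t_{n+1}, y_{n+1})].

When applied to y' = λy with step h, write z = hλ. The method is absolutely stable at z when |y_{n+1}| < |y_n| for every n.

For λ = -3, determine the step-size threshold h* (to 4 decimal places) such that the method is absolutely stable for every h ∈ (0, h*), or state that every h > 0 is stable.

Test eqn y'=λy, z=hλ:
  y_{n+1} = y_n + z·[10/11·y_n + 1/11·y_{n+1}] ⇒ (1 − 1/11z)y_{n+1} = (1 + 10/11z)y_n
  Hence R(z) = (1 + 10/11z)/(1 − 1/11z).

Find x<0 with |R(x)|<1.
x=-1.71: |R|=0.4799
R=−1: 1+10/11x = −1+1/11x ⇒ -9/11x=2 ⇒ x=2/(-9/11)=-2.4444
Confirm numerically:
  x=-2.208: |R|=0.83889 <1
  x=-1.578: |R|=0.38003 <1
  x=-1.224: |R|=0.10144 <1
  x=-1.212: |R|=0.09171 <1
  x=-2.961: |R|=1.33300 >1
  x=-2.928: |R|=1.31246 >1
  x=-2.479: |R|=1.02307 >1
So |R|<1 on (-2.4444, 0).

(-2.4444,0); λ=-3 ⇒ h* = (22/9)/3 = 0.8148.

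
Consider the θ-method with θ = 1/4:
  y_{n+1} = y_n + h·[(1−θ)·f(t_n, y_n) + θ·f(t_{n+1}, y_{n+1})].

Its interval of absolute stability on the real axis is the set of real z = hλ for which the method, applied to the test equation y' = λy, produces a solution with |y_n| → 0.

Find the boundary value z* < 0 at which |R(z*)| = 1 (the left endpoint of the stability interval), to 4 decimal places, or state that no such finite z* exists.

left endpoint -4.0000.

On y'=λy, z=hλ:
  y_{n+1} = y_n + z·[3/4·y_n + 1/4·y_{n+1}] ⇒ (1 − 1/4z)y_{n+1} = (1 + 3/4z)y_n
  R(z) = (1 + 3/4z)/(1 − 1/4z).

Find x<0 with |R(x)|<1.
x=-0.91: |R|=0.2587
R=−1: 1+3/4x = −1+1/4x ⇒ -1/2x=2 ⇒ x=2/(-1/2)=-4.0000
Confirm numerically:
  x=-3.929: |R|=0.98209 <1
  x=-3.352: |R|=0.82372 <1
  x=-1.781: |R|=0.23231 <1
  x=-4.352: |R|=1.08429 >1
  x=-4.117: |R|=1.02883 >1
Interval (-4.0000, 0).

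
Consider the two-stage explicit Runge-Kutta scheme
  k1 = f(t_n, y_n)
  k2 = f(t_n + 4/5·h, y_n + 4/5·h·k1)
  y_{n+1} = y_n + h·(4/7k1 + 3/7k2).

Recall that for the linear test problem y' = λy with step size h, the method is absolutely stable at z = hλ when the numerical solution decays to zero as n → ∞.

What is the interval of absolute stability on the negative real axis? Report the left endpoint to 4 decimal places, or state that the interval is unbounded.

With y'=λy (z=hλ):
  k1=λy_n ⇒ h·k1=z·y_n;  k2=λ(1+4/5z)y_n ⇒ h·k2=z(1+4/5z)y_n
  y_{n+1}/y_n = 1 + 4/7z + 3/7z(1+4/5z) = 1 + z + 12/35z²
  ⇒ R(z) = 1 + z + 12/35z².

Find x<0 with |R(x)|<1.
x=-0.58: |R|=0.5353
R=1: x+12/35x²=0 ⇒ x=−35/12=-2.9167; min R=1−1/(4·12/35)=0.2708>−1
Confirm numerically:
  x=-2.722: |R|=0.81833 <1
  x=-2.652: |R|=0.75935 <1
  x=-2.428: |R|=0.59321 <1
  x=-3.271: |R|=1.39738 >1
  x=-3.263: |R|=1.38746 >1
  x=-2.947: |R|=1.03065 >1
Stable set (-2.9167, 0).

z∈(-2.9167,0).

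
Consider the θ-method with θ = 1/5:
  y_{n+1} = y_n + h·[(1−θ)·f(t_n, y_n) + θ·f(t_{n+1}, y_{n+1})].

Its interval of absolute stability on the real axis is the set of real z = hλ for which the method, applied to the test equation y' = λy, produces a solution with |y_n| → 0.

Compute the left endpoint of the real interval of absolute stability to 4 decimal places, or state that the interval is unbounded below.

Test eqn y'=λy, z=hλ:
  y_{n+1} = y_n + z·[4/5·y_n + 1/5·y_{n+1}] ⇒ (1 − 1/5z)y_{n+1} = (1 + 4/5z)y_n
  so R(z) = (1 + 4/5z)/(1 − 1/5z).

Find x<0 with |R(x)|<1.
x=-0.98: |R|=0.1806
R=−1: 1+4/5x = −1+1/5x ⇒ -3/5x=2 ⇒ x=2/(-3/5)=-3.3333
Confirm numerically:
  x=-3.118: |R|=0.92042 <1
  x=-2.804: |R|=0.79651 <1
  x=-1.737: |R|=0.28915 <1
  x=-3.797: |R|=1.15812 >1
  x=-3.735: |R|=1.13795 >1
  x=-3.686: |R|=1.12181 >1
Stable set (-3.3333, 0).

left endpoint -3.3333.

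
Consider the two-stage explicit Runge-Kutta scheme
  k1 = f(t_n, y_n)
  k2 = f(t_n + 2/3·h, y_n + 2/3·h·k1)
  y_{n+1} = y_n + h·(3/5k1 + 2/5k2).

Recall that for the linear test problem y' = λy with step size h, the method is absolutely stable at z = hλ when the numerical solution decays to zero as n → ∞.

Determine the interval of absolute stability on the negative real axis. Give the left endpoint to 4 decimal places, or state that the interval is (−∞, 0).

(-3.7500, 0).

Test eqn y'=λy, z=hλ:
  k1=λy_n ⇒ h·k1=z·y_n;  k2=λ(1+2/3z)y_n ⇒ h·k2=z(1+2/3z)y_n
  y_{n+1}/y_n = 1 + 3/5z + 2/5z(1+2/3z) = 1 + z + 4/15z²
  ⇒ R(z) = 1 + z + 4/15z².

Solve |R(x)|<1 on ℝ⁻.
x=-0.75: |R|=0.4000
R=1: x+4/15x²=0 ⇒ x=−15/4=-3.7500; min R=1−1/(4·4/15)=0.0625>−1
Confirm numerically:
  x=-2.207: |R|=0.09189 <1
  x=-2.115: |R|=0.07786 <1
  x=-2.013: |R|=0.06758 <1
  x=-4.284: |R|=1.61004 >1
  x=-4.120: |R|=1.40651 >1
  x=-3.883: |R|=1.13772 >1
Stable set (-3.7500, 0).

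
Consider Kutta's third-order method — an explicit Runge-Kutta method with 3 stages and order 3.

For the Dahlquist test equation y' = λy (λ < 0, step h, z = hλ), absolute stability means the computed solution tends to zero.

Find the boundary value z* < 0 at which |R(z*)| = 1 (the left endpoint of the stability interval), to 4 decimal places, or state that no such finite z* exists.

On y'=λy, z=hλ:
  order 3, 3-stage ⇒ R(z)=1+z+z^2/2+z^3/6
  (e.g. R(-1.42)=0.11099, |R|=0.11099)

Solve |R(x)|<1 on ℝ⁻.
x=-1.42: |R|=0.1110
|R(-2.68)|=1.2969 |R(-1.89)|=0.2292 |R(-1.7)|=0.0738
Bisect:
  x_lo=-3.1086 |R|=2.2834  x_hi=-0.1225 |R|=0.8847
  mid=-1.61555 |R|=0.01331 →hi
  mid=-2.36206 |R|=0.76885 →hi
  mid=-2.73532 |R|=1.40526 →lo
  mid=-2.54869 |R|=1.06008 →lo
  mid=-2.45537 |R|=0.90813 →hi
  mid=-2.50203 |R|=0.98247 →hi
  mid=-2.52536 |R|=1.02086 →lo
  ...
  [-2.51278,-2.51260] ⇒ x*=-2.5127
Stable set (-2.5127, 0).

left endpoint -2.5127.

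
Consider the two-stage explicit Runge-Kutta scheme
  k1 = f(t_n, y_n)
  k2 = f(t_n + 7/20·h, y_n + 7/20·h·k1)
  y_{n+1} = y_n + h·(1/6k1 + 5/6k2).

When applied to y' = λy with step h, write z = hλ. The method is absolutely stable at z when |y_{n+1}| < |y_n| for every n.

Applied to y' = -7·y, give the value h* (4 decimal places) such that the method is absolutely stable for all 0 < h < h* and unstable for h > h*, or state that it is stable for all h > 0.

(-3.4286,0); λ=-7 ⇒ h* = (24/7)/7 = 0.4898.

Set f=λy, z=hλ:
  k1=λy_n ⇒ h·k1=z·y_n;  k2=λ(1+7/20z)y_n ⇒ h·k2=z(1+7/20z)y_n
  y_{n+1}/y_n = 1 + 1/6z + 5/6z(1+7/20z) = 1 + z + 7/24z²
  Hence R(z) = 1 + z + 7/24z².

Find x<0 with |R(x)|<1.
x=-1.69: |R|=0.1430
R=1: x+7/24x²=0 ⇒ x=−24/7=-3.4286; min R=1−1/(4·7/24)=0.1429>−1
Confirm numerically:
  x=-2.378: |R|=0.27134 <1
  x=-2.315: |R|=0.24811 <1
  x=-1.382: |R|=0.17506 <1
  x=-3.961: |R|=1.61511 >1
  x=-3.827: |R|=1.44473 >1
So |R|<1 on (-3.4286, 0).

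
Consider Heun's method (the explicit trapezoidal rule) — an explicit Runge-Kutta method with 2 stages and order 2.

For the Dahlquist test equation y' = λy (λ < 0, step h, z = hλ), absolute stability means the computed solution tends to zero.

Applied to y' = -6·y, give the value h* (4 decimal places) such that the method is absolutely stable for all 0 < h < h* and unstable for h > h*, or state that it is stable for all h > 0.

(-2.0000,0); λ=-6 ⇒ h* = 0.3333.

Set f=λy, z=hλ:
  order 2, 2-stage ⇒ R(z)=1+z+z^2/2
  (e.g. R(-0.86)=0.50980, |R|=0.50980)

Find x<0 with |R(x)|<1.
x=-0.86: |R|=0.5098
|R(-2.26)|=1.2938 |R(-2.17)|=1.1845 |R(-1.88)|=0.8872
Bisect:
  x_lo=-2.5447 |R|=1.6930  x_hi=-0.2714 |R|=0.7654
  mid=-1.40804 |R|=0.58325 →hi
  mid=-1.97636 |R|=0.97664 →hi
  mid=-2.26053 |R|=1.29446 →lo
  mid=-2.11844 |R|=1.12546 →lo
  mid=-2.04740 |R|=1.04853 →lo
  mid=-2.01188 |R|=1.01195 →lo
  mid=-1.99412 |R|=0.99414 →hi
  ...
  [-2.00009,-1.99995] ⇒ x*=-2.0000
So |R|<1 on (-2.0000, 0).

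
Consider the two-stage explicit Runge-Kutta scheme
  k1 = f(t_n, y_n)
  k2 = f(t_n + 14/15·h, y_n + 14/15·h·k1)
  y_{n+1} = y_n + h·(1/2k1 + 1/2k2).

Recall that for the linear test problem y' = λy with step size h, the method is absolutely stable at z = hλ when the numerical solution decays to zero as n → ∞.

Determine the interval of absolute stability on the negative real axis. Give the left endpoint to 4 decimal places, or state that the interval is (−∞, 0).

z∈(-2.1429,0).

Test eqn y'=λy, z=hλ:
  k1=λy_n ⇒ h·k1=z·y_n;  k2=λ(1+14/15z)y_n ⇒ h·k2=z(1+14/15z)y_n
  y_{n+1}/y_n = 1 + 1/2z + 1/2z(1+14/15z) = 1 + z + 7/15z²
  R(z) = 1 + z + 7/15z².

Need |R(x)|<1, x<0.
x=-0.58: |R|=0.5770
R=1: x+7/15x²=0 ⇒ x=−15/7=-2.1429; min R=1−1/(4·7/15)=0.4643>−1
Confirm numerically:
  x=-2.003: |R|=0.86927 <1
  x=-1.704: |R|=0.65102 <1
  x=-1.483: |R|=0.54333 <1
  x=-2.214: |R|=1.07350 >1
  x=-2.192: |R|=1.05027 >1
Interval (-2.1429, 0).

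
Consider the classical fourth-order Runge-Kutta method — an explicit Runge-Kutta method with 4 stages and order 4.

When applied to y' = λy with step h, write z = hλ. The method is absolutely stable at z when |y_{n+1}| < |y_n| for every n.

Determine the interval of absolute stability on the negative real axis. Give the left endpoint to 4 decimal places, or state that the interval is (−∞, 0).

Set f=λy, z=hλ:
  order 4, 4-stage ⇒ R(z)=1+z+z^2/2+z^3/6+z^4/24
  (e.g. R(-1.12)=0.33861, |R|=0.33861)

Find x<0 with |R(x)|<1.
x=-1.12: |R|=0.3386
|R(-2.73)|=0.9198 |R(-2.71)|=0.8923 |R(-1.17)|=0.3256
Bisect:
  x_lo=-3.2282 |R|=1.9007  x_hi=-0.2150 |R|=0.8065
  mid=-1.72163 |R|=0.27594 →hi
  mid=-2.47493 |R|=0.62440 →hi
  mid=-2.85159 |R|=1.10464 →lo
  mid=-2.66326 |R|=0.83107 →hi
  mid=-2.75742 |R|=0.95879 →hi
  mid=-2.80450 |R|=1.02935 →lo
  mid=-2.78096 |R|=0.99349 →hi
  mid=-2.79273 |R|=1.01128 →lo
  mid=-2.78685 |R|=1.00235 →lo
  ...
  [-2.78538,-2.78519] ⇒ x*=-2.7853
Interval (-2.7853, 0).

(-2.7853, 0).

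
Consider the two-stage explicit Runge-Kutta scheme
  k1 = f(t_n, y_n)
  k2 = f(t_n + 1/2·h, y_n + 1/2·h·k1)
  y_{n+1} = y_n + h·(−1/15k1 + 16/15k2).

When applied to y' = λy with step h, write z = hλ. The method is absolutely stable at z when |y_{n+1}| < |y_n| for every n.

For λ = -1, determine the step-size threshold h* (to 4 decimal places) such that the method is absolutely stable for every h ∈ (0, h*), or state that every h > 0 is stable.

(-1.8750,0); λ=-1 ⇒ h* = (15/8)/1 = 1.8750.

Set f=λy, z=hλ:
  k1=λy_n ⇒ h·k1=z·y_n;  k2=λ(1+1/2z)y_n ⇒ h·k2=z(1+1/2z)y_n
  y_{n+1}/y_n = 1 − 1/15z + 16/15z(1+1/2z) = 1 + z + 8/15z²
  so R(z) = 1 + z + 8/15z².

Boundary: |R(x)|=1, x<0.
x=-0.55: |R|=0.6113
R=1: x+8/15x²=0 ⇒ x=−15/8=-1.8750; min R=1−1/(4·8/15)=0.5312>−1
Confirm numerically:
  x=-1.614: |R|=0.77533 <1
  x=-1.553: |R|=0.73330 <1
  x=-0.913: |R|=0.53157 <1
  x=-2.427: |R|=1.71451 >1
  x=-2.297: |R|=1.51698 >1
  x=-1.987: |R|=1.11869 >1
Interval (-1.8750, 0).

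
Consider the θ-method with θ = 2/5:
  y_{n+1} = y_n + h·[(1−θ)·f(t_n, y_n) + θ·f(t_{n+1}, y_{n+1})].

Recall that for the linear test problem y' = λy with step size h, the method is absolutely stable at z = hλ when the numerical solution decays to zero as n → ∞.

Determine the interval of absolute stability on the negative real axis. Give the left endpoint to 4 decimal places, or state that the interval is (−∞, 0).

Set f=λy, z=hλ:
  y_{n+1} = y_n + z·[3/5·y_n + 2/5·y_{n+1}] ⇒ (1 − 2/5z)y_{n+1} = (1 + 3/5z)y_n
  ⇒ R(z) = (1 + 3/5z)/(1 − 2/5z).

Find x<0 with |R(x)|<1.
x=-0.8: |R|=0.3939
R=−1: 1+3/5x = −1+2/5x ⇒ -1/5x=2 ⇒ x=2/(-1/5)=-10.0000
Confirm numerically:
  x=-9.741: |R|=0.98942 <1
  x=-9.237: |R|=0.96750 <1
  x=-8.491: |R|=0.93135 <1
  x=-4.365: |R|=0.58958 <1
  x=-10.585: |R|=1.02235 >1
  x=-10.475: |R|=1.01830 >1
  x=-10.180: |R|=1.00710 >1
So |R|<1 on (-10.0000, 0).

(-10.0000, 0).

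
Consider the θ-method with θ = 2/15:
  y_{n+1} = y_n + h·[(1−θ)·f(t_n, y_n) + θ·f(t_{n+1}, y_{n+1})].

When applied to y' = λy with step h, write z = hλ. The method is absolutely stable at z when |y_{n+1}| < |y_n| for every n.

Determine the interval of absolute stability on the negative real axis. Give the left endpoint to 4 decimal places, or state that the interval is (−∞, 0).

(-2.7273, 0).

With y'=λy (z=hλ):
  y_{n+1} = y_n + z·[13/15·y_n + 2/15·y_{n+1}] ⇒ (1 − 2/15z)y_{n+1} = (1 + 13/15z)y_n
  Hence R(z) = (1 + 13/15z)/(1 − 2/15z).

Solve |R(x)|<1 on ℝ⁻.
x=-1.02: |R|=0.1021
R=−1: 1+13/15x = −1+2/15x ⇒ -11/15x=2 ⇒ x=2/(-11/15)=-2.7273
Confirm numerically:
  x=-2.695: |R|=0.98259 <1
  x=-1.627: |R|=0.33697 <1
  x=-1.237: |R|=0.06186 <1
  x=-1.180: |R|=0.01959 <1
  x=-3.307: |R|=1.29504 >1
  x=-3.066: |R|=1.17632 >1
So |R|<1 on (-2.7273, 0).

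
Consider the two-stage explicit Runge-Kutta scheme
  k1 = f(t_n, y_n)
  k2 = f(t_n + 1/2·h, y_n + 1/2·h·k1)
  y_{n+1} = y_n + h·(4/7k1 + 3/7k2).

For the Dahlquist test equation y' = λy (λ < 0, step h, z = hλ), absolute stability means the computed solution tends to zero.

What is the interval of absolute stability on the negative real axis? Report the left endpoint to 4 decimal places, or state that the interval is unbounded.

(-4.6667, 0).

Set f=λy, z=hλ:
  k1=λy_n ⇒ h·k1=z·y_n;  k2=λ(1+1/2z)y_n ⇒ h·k2=z(1+1/2z)y_n
  y_{n+1}/y_n = 1 + 4/7z + 3/7z(1+1/2z) = 1 + z + 3/14z²
  R(z) = 1 + z + 3/14z².

Boundary: |R(x)|=1, x<0.
x=-0.9: |R|=0.2736
R=1: x+3/14x²=0 ⇒ x=−14/3=-4.6667; min R=1−1/(4·3/14)=-0.1667>−1
Confirm numerically:
  x=-3.910: |R|=0.36602 <1
  x=-3.754: |R|=0.26582 <1
  x=-2.498: |R|=0.16086 <1
  x=-5.265: |R|=1.67505 >1
  x=-4.708: |R|=1.04170 >1
Interval (-4.6667, 0).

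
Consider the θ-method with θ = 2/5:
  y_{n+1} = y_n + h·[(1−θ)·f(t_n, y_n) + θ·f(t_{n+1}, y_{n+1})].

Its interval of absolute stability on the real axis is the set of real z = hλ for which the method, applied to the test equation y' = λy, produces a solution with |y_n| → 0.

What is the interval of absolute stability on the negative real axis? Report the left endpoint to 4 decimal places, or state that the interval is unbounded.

z∈(-10.0000,0).

On y'=λy, z=hλ:
  y_{n+1} = y_n + z·[3/5·y_n + 2/5·y_{n+1}] ⇒ (1 − 2/5z)y_{n+1} = (1 + 3/5z)y_n
  R(z) = (1 + 3/5z)/(1 − 2/5z).

Find x<0 with |R(x)|<1.
x=-1.74: |R|=0.0259
R=−1: 1+3/5x = −1+2/5x ⇒ -1/5x=2 ⇒ x=2/(-1/5)=-10.0000
Confirm numerically:
  x=-9.794: |R|=0.99162 <1
  x=-6.048: |R|=0.76883 <1
  x=-5.869: |R|=0.75320 <1
  x=-10.379: |R|=1.01471 >1
  x=-10.288: |R|=1.01126 >1
  x=-10.123: |R|=1.00487 >1
Interval (-10.0000, 0).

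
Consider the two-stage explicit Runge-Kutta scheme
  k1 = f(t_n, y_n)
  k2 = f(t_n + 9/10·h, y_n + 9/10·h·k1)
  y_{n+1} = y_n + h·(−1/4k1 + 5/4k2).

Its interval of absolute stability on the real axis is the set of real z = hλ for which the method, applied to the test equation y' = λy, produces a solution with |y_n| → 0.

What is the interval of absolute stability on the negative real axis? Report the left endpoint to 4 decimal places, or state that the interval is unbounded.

(-0.8889, 0).

Test eqn y'=λy, z=hλ:
  k1=λy_n ⇒ h·k1=z·y_n;  k2=λ(1+9/10z)y_n ⇒ h·k2=z(1+9/10z)y_n
  y_{n+1}/y_n = 1 − 1/4z + 5/4z(1+9/10z) = 1 + z + 9/8z²
  ⇒ R(z) = 1 + z + 9/8z².

Need |R(x)|<1, x<0.
x=-1.12: |R|=1.2912
R=1: x+9/8x²=0 ⇒ x=−8/9=-0.8889; min R=1−1/(4·9/8)=0.7778>−1
Confirm numerically:
  x=-0.859: |R|=0.97112 <1
  x=-0.784: |R|=0.90749 <1
  x=-0.466: |R|=0.77830 <1
  x=-0.459: |R|=0.77802 <1
  x=-1.078: |R|=1.22934 >1
  x=-0.989: |R|=1.11139 >1
Stable set (-0.8889, 0).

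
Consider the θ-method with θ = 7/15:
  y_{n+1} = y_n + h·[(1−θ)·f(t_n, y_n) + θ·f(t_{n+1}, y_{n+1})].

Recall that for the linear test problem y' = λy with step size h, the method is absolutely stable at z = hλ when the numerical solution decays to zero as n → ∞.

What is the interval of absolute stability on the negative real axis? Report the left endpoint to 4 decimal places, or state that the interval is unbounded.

On y'=λy, z=hλ:
  y_{n+1} = y_n + z·[8/15·y_n + 7/15·y_{n+1}] ⇒ (1 − 7/15z)y_{n+1} = (1 + 8/15z)y_n
  R(z) = (1 + 8/15z)/(1 − 7/15z).

Boundary: |R(x)|=1, x<0.
x=-0.46: |R|=0.6213
R=−1: 1+8/15x = −1+7/15x ⇒ -1/15x=2 ⇒ x=2/(-1/15)=-30.0000
Confirm numerically:
  x=-24.241: |R|=0.96882 <1
  x=-19.238: |R|=0.92809 <1
  x=-15.038: |R|=0.87559 <1
  x=-13.790: |R|=0.85466 <1
  x=-30.420: |R|=1.00184 >1
  x=-30.285: |R|=1.00126 >1
  x=-30.153: |R|=1.00068 >1
So |R|<1 on (-30.0000, 0).

(-30.0000, 0).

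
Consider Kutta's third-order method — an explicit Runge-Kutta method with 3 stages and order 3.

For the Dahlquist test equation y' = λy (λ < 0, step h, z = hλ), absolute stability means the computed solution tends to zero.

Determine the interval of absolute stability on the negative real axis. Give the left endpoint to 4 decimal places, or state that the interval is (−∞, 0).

z∈(-2.5127,0).

Test eqn y'=λy, z=hλ:
  order 3, 3-stage ⇒ R(z)=1+z+z^2/2+z^3/6
  (e.g. R(-0.37)=0.69001, |R|=0.69001)

Find x<0 with |R(x)|<1.
x=-0.37: |R|=0.6900
|R(-2.69)|=1.3161 |R(-2.61)|=1.1672 |R(-2.09)|=0.4275
Bisect:
  x_lo=-3.3201 |R|=2.9083  x_hi=-0.0749 |R|=0.9278
  mid=-1.69751 |R|=0.07198 →hi
  mid=-2.50882 |R|=0.99356 →hi
  mid=-2.91448 |R|=1.79340 →lo
  mid=-2.71165 |R|=1.35827 →lo
  mid=-2.61024 |R|=1.16764 →lo
  mid=-2.55953 |R|=1.07859 →lo
  mid=-2.53417 |R|=1.03558 →lo
  mid=-2.52150 |R|=1.01445 →lo
  mid=-2.51516 |R|=1.00397 →lo
  mid=-2.51199 |R|=0.99876 →hi
  ...
  [-2.51278,-2.51258] ⇒ x*=-2.5127
Interval (-2.5127, 0).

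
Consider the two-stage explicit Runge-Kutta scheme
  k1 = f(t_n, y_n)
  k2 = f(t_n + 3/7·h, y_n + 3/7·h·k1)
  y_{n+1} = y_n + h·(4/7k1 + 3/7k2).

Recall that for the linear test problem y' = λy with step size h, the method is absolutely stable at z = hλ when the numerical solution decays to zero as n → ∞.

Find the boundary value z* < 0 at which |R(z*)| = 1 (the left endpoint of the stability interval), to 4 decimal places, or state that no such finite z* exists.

With y'=λy (z=hλ):
  k1=λy_n ⇒ h·k1=z·y_n;  k2=λ(1+3/7z)y_n ⇒ h·k2=z(1+3/7z)y_n
  y_{n+1}/y_n = 1 + 4/7z + 3/7z(1+3/7z) = 1 + z + 9/49z²
  R(z) = 1 + z + 9/49z².

Solve |R(x)|<1 on ℝ⁻.
x=-1.41: |R|=0.0448
R=1: x+9/49x²=0 ⇒ x=−49/9=-5.4444; min R=1−1/(4·9/49)=-0.3611>−1
Confirm numerically:
  x=-5.131: |R|=0.70460 <1
  x=-5.079: |R|=0.65909 <1
  x=-4.552: |R|=0.25384 <1
  x=-2.186: |R|=0.30830 <1
  x=-5.990: |R|=1.60022 >1
  x=-5.665: |R|=1.22949 >1
So |R|<1 on (-5.4444, 0).

left endpoint -5.4444.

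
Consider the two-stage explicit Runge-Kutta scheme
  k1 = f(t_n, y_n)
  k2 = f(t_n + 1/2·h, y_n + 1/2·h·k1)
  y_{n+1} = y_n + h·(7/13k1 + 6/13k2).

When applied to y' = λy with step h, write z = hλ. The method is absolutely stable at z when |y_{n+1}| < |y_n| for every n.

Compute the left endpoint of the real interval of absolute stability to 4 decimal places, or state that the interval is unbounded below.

Set f=λy, z=hλ:
  k1=λy_n ⇒ h·k1=z·y_n;  k2=λ(1+1/2z)y_n ⇒ h·k2=z(1+1/2z)y_n
  y_{n+1}/y_n = 1 + 7/13z + 6/13z(1+1/2z) = 1 + z + 3/13z²
  R(z) = 1 + z + 3/13z².

Boundary: |R(x)|=1, x<0.
x=-0.86: |R|=0.3107
R=1: x+3/13x²=0 ⇒ x=−13/3=-4.3333; min R=1−1/(4·3/13)=-0.0833>−1
Confirm numerically:
  x=-2.934: |R|=0.05254 <1
  x=-2.894: |R|=0.03875 <1
  x=-2.467: |R|=0.06252 <1
  x=-2.018: |R|=0.07823 <1
  x=-4.754: |R|=1.46150 >1
  x=-4.466: |R|=1.13673 >1
  x=-4.381: |R|=1.04819 >1
So |R|<1 on (-4.3333, 0).

z* = -4.3333.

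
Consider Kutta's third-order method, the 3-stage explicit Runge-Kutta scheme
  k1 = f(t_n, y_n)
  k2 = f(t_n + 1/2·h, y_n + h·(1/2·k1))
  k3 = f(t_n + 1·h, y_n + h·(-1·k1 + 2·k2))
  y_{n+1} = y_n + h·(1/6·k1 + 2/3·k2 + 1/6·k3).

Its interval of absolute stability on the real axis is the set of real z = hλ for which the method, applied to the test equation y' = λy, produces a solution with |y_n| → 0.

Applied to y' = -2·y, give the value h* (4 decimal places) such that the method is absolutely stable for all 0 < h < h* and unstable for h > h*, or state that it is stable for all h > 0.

(-2.5127,0); λ=-2 ⇒ h* = 1.2564.

On y'=λy, z=hλ:
  order 3, 3-stage ⇒ R(z)=1+z+z^2/2+z^3/6
  (e.g. R(-1.38)=0.13419, |R|=0.13419)

Solve |R(x)|<1 on ℝ⁻.
x=-1.38: |R|=0.1342
|R(-2.7)|=1.3355 |R(-2.64)|=1.2218 |R(-2.44)|=0.8843
Bisect:
  x_lo=-2.9323 |R|=1.8354  x_hi=-0.3051 |R|=0.7367
  mid=-1.61871 |R|=0.01550 →hi
  mid=-2.27553 |R|=0.65030 →hi
  mid=-2.60393 |R|=1.15635 →lo
  mid=-2.43973 |R|=0.88391 →hi
  mid=-2.52183 |R|=1.01500 →lo
  mid=-2.48078 |R|=0.94821 →hi
  mid=-2.50131 |R|=0.98129 →hi
  mid=-2.51157 |R|=0.99807 →hi
  mid=-2.51670 |R|=1.00651 →lo
  ...
  [-2.51285,-2.51269] ⇒ x*=-2.5127
Interval (-2.5127, 0).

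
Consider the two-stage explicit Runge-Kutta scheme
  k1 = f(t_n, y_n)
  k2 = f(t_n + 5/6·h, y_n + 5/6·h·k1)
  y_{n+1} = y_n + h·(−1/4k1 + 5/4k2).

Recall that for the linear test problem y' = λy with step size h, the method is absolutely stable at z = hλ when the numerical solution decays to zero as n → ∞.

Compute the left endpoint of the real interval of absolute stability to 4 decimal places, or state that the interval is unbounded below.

Test eqn y'=λy, z=hλ:
  k1=λy_n ⇒ h·k1=z·y_n;  k2=λ(1+5/6z)y_n ⇒ h·k2=z(1+5/6z)y_n
  y_{n+1}/y_n = 1 − 1/4z + 5/4z(1+5/6z) = 1 + z + 25/24z²
  Hence R(z) = 1 + z + 25/24z².

Need |R(x)|<1, x<0.
x=-1.14: |R|=1.2138
R=1: x+25/24x²=0 ⇒ x=−24/25=-0.9600; min R=1−1/(4·25/24)=0.7600>−1
Confirm numerically:
  x=-0.841: |R|=0.89575 <1
  x=-0.750: |R|=0.83594 <1
  x=-0.672: |R|=0.79840 <1
  x=-0.489: |R|=0.76008 <1
  x=-1.527: |R|=1.90188 >1
  x=-1.214: |R|=1.32120 >1
  x=-1.176: |R|=1.26460 >1
Interval (-0.9600, 0).

left endpoint -0.9600.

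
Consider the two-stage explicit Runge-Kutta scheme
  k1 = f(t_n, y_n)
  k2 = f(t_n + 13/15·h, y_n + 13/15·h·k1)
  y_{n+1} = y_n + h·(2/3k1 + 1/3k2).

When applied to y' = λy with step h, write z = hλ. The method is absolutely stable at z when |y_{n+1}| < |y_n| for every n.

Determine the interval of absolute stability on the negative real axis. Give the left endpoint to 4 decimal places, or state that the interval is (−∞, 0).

(-3.4615, 0).

With y'=λy (z=hλ):
  k1=λy_n ⇒ h·k1=z·y_n;  k2=λ(1+13/15z)y_n ⇒ h·k2=z(1+13/15z)y_n
  y_{n+1}/y_n = 1 + 2/3z + 1/3z(1+13/15z) = 1 + z + 13/45z²
  R(z) = 1 + z + 13/45z².

Solve |R(x)|<1 on ℝ⁻.
x=-0.77: |R|=0.4013
R=1: x+13/45x²=0 ⇒ x=−45/13=-3.4615; min R=1−1/(4·13/45)=0.1346>−1
Confirm numerically:
  x=-3.420: |R|=0.95896 <1
  x=-3.186: |R|=0.74639 <1
  x=-2.617: |R|=0.36151 <1
  x=-1.690: |R|=0.13510 <1
  x=-3.945: |R|=1.55098 >1
  x=-3.769: |R|=1.33477 >1
  x=-3.760: |R|=1.32420 >1
Interval (-3.4615, 0).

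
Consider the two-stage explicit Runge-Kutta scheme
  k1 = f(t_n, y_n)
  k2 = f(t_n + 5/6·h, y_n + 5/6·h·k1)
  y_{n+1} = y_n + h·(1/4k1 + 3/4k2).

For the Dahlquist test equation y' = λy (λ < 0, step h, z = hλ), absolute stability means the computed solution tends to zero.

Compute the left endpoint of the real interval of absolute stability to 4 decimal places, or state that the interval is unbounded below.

left endpoint -1.6000.

With y'=λy (z=hλ):
  k1=λy_n ⇒ h·k1=z·y_n;  k2=λ(1+5/6z)y_n ⇒ h·k2=z(1+5/6z)y_n
  y_{n+1}/y_n = 1 + 1/4z + 3/4z(1+5/6z) = 1 + z + 5/8z²
  R(z) = 1 + z + 5/8z².

Boundary: |R(x)|=1, x<0.
x=-1.15: |R|=0.6766
R=1: x+5/8x²=0 ⇒ x=−8/5=-1.6000; min R=1−1/(4·5/8)=0.6000>−1
Confirm numerically:
  x=-1.195: |R|=0.69752 <1
  x=-0.834: |R|=0.60072 <1
  x=-0.652: |R|=0.61369 <1
  x=-2.120: |R|=1.68900 >1
  x=-1.690: |R|=1.09506 >1
  x=-1.633: |R|=1.03368 >1
Stable set (-1.6000, 0).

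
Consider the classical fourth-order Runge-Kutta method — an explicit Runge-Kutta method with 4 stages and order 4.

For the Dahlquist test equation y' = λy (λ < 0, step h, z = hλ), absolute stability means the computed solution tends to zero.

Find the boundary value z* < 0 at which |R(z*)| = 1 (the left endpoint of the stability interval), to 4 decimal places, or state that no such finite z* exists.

left endpoint -2.7853.

With y'=λy (z=hλ):
  order 4, 4-stage ⇒ R(z)=1+z+z^2/2+z^3/6+z^4/24
  (e.g. R(-0.53)=0.58892, |R|=0.58892)

Solve |R(x)|<1 on ℝ⁻.
x=-0.53: |R|=0.5889
|R(-3.14)|=1.6804 |R(-2.29)|=0.4764 |R(-2.08)|=0.3633
Bisect:
  x_lo=-3.5258 |R|=2.8239  x_hi=-0.1021 |R|=0.9029
  mid=-1.81399 |R|=0.28761 →hi
  mid=-2.66991 |R|=0.83952 →hi
  mid=-3.09787 |R|=1.58303 →lo
  mid=-2.88389 |R|=1.15912 →lo
  mid=-2.77690 |R|=0.98742 →hi
  mid=-2.83039 |R|=1.07016 →lo
  mid=-2.80365 |R|=1.02803 →lo
  mid=-2.79027 |R|=1.00753 →lo
  mid=-2.78359 |R|=0.99743 →hi
  ...
  [-2.78547,-2.78526] ⇒ x*=-2.7853
Stable set (-2.7853, 0).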